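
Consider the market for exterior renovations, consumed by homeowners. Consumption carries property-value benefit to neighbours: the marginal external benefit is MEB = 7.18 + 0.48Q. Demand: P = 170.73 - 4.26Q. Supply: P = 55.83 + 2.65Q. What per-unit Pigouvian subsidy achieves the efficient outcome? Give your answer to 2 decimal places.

subsidy = 16.29 per unit

Social marginal benefit = demand + MEB = 177.91 - 3.78Q.
Set SMB = MC: 177.91 - 3.78Q = 55.83 + 2.65Q → Q* = 18.9860.
The Pigouvian subsidy equals MEB at Q*: 7.18 + 0.48×18.9860 = 16.2933.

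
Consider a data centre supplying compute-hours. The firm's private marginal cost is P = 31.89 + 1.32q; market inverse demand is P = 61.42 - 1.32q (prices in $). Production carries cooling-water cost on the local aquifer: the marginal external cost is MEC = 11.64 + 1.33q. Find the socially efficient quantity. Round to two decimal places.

q* = 4.51

Social marginal cost = private MC + MEC = 43.53 + 2.65q.
Set SMC = demand: 43.53 + 2.65q = 61.42 - 1.32q → q* = 4.5063.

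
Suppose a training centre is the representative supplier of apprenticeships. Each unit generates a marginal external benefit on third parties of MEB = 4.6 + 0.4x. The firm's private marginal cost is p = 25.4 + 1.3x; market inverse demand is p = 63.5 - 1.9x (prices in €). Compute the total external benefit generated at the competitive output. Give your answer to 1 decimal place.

Market equilibrium (private): 25.4 + 1.3x = 63.5 - 1.9x → x_m = 11.9063.
Total external benefit = ∫₀^{x_m} (4.6 + 0.4x) dx = 4.6×11.9063 + ½×0.4×11.9063² = 83.1210.

€83.1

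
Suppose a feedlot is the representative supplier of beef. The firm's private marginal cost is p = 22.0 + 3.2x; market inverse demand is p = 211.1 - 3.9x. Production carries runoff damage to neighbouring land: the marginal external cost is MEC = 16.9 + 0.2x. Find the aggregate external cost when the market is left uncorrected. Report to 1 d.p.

521.0

Market equilibrium (private): 22.0 + 3.2x = 211.1 - 3.9x → x_m = 26.6338.
Total external cost = ∫₀^{x_m} (16.9 + 0.2x) dx = 16.9×26.6338 + ½×0.2×26.6338² = 521.0472.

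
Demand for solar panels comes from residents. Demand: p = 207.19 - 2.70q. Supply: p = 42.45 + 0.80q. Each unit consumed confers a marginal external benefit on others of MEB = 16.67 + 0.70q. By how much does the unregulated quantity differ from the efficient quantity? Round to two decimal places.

Market equilibrium (private): 42.45 + 0.80q = 207.19 - 2.70q → q_m = 47.0686.
Social marginal benefit = demand + MEB = 223.86 - 2.00q.
Set SMB = MC: 223.86 - 2.00q = 42.45 + 0.80q → q* = 64.7893.
Gap = |47.0686 − 64.7893| = 17.7207.

17.72 units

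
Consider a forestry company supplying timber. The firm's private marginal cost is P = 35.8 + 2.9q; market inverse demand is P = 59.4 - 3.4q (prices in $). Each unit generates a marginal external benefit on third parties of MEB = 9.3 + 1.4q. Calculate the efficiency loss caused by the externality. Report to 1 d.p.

Market equilibrium (private): 35.8 + 2.9q = 59.4 - 3.4q → q_m = 3.7460.
Social marginal cost = private MC − MEB = 26.5 + 1.5q.
Set SMC = demand: 26.5 + 1.5q = 59.4 - 3.4q → q* = 6.7143.
The welfare-loss triangle has base |q_m − q*| and height MEB(q_m) (the vertical gap between SMC and demand is zero at q* and MEB at q_m).
DWL = ½ × 2.9683 × 14.5444 = 21.5861.

DWL = $21.6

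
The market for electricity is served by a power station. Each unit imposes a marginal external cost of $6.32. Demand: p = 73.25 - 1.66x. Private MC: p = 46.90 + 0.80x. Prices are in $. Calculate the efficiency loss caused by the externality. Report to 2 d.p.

DWL = $8.12

Market equilibrium (private): 46.90 + 0.80x = 73.25 - 1.66x → x_m = 10.7114.
Social marginal cost = private MC + MEC = 53.22 + 0.80x.
Set SMC = demand: 53.22 + 0.80x = 73.25 - 1.66x → x* = 8.1423.
The loss is the area between SMC and demand from x* to x_m; with linear curves that's a triangle of height MEC(x_m).
DWL = ½ × 2.5691 × 6.3200 = 8.1184.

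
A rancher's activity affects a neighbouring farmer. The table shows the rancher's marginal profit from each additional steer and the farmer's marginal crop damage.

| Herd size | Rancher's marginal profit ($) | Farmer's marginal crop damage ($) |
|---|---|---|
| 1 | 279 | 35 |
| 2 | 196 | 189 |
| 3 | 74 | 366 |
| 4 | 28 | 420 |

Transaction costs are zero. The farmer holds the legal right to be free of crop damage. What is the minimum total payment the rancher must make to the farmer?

Efficient level: marginal profit ≥ marginal crop damage through level 2, so k* = 2.
With the farmer holding the right, the rancher must at least compensate total damage at k*: 35 + 189 = 224.

$224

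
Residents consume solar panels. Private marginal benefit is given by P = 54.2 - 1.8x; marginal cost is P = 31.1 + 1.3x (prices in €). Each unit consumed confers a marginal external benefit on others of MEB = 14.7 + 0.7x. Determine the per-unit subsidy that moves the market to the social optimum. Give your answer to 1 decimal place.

Social marginal benefit = demand + MEB = 68.9 - 1.1x.
Set SMB = MC: 68.9 - 1.1x = 31.1 + 1.3x → x* = 15.7500.
The Pigouvian subsidy equals MEB at x*: 14.7 + 0.7×15.7500 = 25.7250.

subsidy = €25.7 per unit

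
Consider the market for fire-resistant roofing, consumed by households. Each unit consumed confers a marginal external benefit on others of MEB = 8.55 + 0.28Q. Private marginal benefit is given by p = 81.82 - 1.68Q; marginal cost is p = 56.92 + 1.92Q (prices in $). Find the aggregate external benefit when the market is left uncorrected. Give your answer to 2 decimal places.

$65.84

Market equilibrium (private): 56.92 + 1.92Q = 81.82 - 1.68Q → Q_m = 6.9167.
Total external benefit = ∫₀^{Q_m} (8.55 + 0.28Q) dQ = 8.55×6.9167 + ½×0.28×6.9167² = 65.8355.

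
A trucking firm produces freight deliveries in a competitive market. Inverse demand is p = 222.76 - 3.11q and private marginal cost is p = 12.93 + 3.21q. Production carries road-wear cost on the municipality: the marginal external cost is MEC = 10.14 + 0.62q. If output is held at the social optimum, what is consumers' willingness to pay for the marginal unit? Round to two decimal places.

Social marginal cost = private MC + MEC = 23.07 + 3.83q.
Set SMC = demand: 23.07 + 3.83q = 222.76 - 3.11q → q* = 28.7738.
Consumer price on the demand curve at q*: 222.76 − 3.11×28.7738 = 133.2735.

P = 133.27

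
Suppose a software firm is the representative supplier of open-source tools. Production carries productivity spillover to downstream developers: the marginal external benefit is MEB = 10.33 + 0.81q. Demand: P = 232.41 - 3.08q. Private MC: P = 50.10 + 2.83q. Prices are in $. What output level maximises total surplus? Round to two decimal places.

q* = 37.77

Social marginal cost = private MC − MEB = 39.77 + 2.02q.
Set SMC = demand: 39.77 + 2.02q = 232.41 - 3.08q → q* = 37.7725.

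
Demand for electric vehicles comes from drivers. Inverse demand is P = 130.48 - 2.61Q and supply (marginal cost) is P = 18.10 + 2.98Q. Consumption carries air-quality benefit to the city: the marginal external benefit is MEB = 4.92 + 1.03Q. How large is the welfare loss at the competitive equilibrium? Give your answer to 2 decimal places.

DWL = 72.01

Market equilibrium (private): 18.10 + 2.98Q = 130.48 - 2.61Q → Q_m = 20.1038.
Social marginal benefit = demand + MEB = 135.40 - 1.58Q.
Set SMB = MC: 135.40 - 1.58Q = 18.10 + 2.98Q → Q* = 25.7237.
Height of the DWL triangle at Q_m is SMB(Q_m) − MC(Q_m) = MEB(Q_m) = 25.6269.
DWL = ½ × 5.6199 × 25.6269 = 72.0103.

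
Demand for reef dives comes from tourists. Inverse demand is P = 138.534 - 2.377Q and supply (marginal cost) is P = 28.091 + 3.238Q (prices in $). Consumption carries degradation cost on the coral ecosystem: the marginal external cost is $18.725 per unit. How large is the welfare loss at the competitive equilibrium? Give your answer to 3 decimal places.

Market equilibrium (private): 28.091 + 3.238Q = 138.534 - 2.377Q → Q_m = 19.6693.
Social marginal benefit = demand − MEC = 119.809 - 2.377Q.
Set SMB = MC: 119.809 - 2.377Q = 28.091 + 3.238Q → Q* = 16.3345.
Between Q* and Q_m the wedge MC − SMB runs linearly from 0 to MEC(Q_m), so the loss is a triangle.
DWL = ½ × 3.3348 × 18.7250 = 31.2221.

DWL = $31.222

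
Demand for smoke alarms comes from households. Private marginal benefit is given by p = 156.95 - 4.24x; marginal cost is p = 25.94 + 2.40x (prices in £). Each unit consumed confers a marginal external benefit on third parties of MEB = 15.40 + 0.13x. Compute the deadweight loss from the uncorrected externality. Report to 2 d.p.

Market equilibrium (private): 25.94 + 2.40x = 156.95 - 4.24x → x_m = 19.7304.
Social marginal benefit = demand + MEB = 172.35 - 4.11x.
Set SMB = MC: 172.35 - 4.11x = 25.94 + 2.40x → x* = 22.4900.
The welfare-loss triangle has base |x_m − x*| and height MEB(x_m) (the vertical gap between SMB and MC is zero at x* and MEB at x_m).
DWL = ½ × 2.7596 × 17.9650 = 24.7881.

DWL = £24.79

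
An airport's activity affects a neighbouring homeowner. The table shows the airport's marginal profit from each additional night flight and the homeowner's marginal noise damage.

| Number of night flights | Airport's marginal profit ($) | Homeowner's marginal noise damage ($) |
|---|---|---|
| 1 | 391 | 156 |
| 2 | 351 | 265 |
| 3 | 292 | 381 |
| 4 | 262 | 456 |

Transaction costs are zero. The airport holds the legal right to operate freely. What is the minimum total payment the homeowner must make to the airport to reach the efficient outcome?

Left alone the airport would choose level 4 (marginal profit stays positive).
Efficient level: k* = 2 (marginal profit ≥ marginal noise damage through 2).
The homeowner must at least cover the airport's forgone profit from cutting 4→2: 292 + 262 = 554.

$554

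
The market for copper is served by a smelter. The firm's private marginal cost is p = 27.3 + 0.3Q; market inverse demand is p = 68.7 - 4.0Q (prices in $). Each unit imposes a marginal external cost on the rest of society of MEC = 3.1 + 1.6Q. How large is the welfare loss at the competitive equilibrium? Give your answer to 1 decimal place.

DWL = $29.0

Market equilibrium (private): 27.3 + 0.3Q = 68.7 - 4.0Q → Q_m = 9.6279.
Social marginal cost = private MC + MEC = 30.4 + 1.9Q.
Set SMC = demand: 30.4 + 1.9Q = 68.7 - 4.0Q → Q* = 6.4915.
The welfare-loss triangle has base |Q_m − Q*| and height MEC(Q_m) (the vertical gap between SMC and demand is zero at Q* and MEC at Q_m).
DWL = ½ × 3.1364 × 18.5047 = 29.0191.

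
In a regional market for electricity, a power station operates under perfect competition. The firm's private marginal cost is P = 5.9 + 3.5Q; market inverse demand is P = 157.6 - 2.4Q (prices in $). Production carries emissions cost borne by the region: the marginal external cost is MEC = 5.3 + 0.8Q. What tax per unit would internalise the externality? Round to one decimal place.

Social marginal cost = private MC + MEC = 11.2 + 4.3Q.
Set SMC = demand: 11.2 + 4.3Q = 157.6 - 2.4Q → Q* = 21.8507.
The Pigouvian tax equals MEC at Q*: 5.3 + 0.8×21.8507 = 22.7806.

tax = $22.8 per unit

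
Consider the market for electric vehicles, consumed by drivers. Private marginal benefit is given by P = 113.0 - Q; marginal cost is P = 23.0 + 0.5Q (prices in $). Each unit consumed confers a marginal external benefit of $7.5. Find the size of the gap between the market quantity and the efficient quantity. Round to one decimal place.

5.0 units

Market equilibrium (private): 23.0 + 0.5Q = 113.0 - Q → Q_m = 60.0000.
Social marginal benefit = demand + MEB = 120.5 - Q.
Set SMB = MC: 120.5 - Q = 23.0 + 0.5Q → Q* = 65.0000.
Gap = |60.0000 − 65.0000| = 5.0000.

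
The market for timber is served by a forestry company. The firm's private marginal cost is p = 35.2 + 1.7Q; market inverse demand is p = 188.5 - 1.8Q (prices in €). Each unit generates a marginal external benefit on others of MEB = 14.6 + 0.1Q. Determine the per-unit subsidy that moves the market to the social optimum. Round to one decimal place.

Social marginal cost = private MC − MEB = 20.6 + 1.6Q.
Set SMC = demand: 20.6 + 1.6Q = 188.5 - 1.8Q → Q* = 49.3824.
The Pigouvian subsidy equals MEB at Q*: 14.6 + 0.1×49.3824 = 19.5382.

subsidy = €19.5 per unit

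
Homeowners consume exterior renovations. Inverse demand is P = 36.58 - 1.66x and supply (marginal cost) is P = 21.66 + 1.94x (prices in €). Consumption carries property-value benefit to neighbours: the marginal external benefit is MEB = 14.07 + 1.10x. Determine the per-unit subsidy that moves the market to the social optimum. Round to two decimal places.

Social marginal benefit = demand + MEB = 50.65 - 0.56x.
Set SMB = MC: 50.65 - 0.56x = 21.66 + 1.94x → x* = 11.5960.
The Pigouvian subsidy equals MEB at x*: 14.07 + 1.10×11.5960 = 26.8256.

subsidy = €26.83 per unit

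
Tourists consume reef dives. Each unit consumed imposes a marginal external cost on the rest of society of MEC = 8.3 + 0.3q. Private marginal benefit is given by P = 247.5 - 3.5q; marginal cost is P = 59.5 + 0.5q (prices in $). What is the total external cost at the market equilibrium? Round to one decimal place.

Market equilibrium (private): 59.5 + 0.5q = 247.5 - 3.5q → q_m = 47.0000.
Total external cost = ∫₀^{q_m} (8.3 + 0.3q) dq = 8.3×47.0000 + ½×0.3×47.0000² = 721.4500.

$721.5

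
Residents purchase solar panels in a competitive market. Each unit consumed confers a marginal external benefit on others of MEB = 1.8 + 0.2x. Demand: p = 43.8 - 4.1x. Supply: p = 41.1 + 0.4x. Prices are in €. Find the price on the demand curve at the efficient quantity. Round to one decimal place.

P = €39.5

Social marginal benefit = demand + MEB = 45.6 - 3.9x.
Set SMB = MC: 45.6 - 3.9x = 41.1 + 0.4x → x* = 1.0465.
Consumer price on the demand curve at x*: 43.8 − 4.1×1.0465 = 39.5094.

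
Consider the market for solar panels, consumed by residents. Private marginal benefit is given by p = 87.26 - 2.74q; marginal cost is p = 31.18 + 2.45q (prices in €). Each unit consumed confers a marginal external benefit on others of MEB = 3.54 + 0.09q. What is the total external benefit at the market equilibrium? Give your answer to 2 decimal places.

Market equilibrium (private): 31.18 + 2.45q = 87.26 - 2.74q → q_m = 10.8054.
Total external benefit = ∫₀^{q_m} (3.54 + 0.09q) dq = 3.54×10.8054 + ½×0.09×10.8054² = 43.5052.

€43.51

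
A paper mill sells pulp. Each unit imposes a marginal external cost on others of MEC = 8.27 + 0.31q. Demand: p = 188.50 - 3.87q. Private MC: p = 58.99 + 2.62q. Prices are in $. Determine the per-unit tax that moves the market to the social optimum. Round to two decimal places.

Social marginal cost = private MC + MEC = 67.26 + 2.93q.
Set SMC = demand: 67.26 + 2.93q = 188.50 - 3.87q → q* = 17.8294.
The Pigouvian tax equals MEC at q*: 8.27 + 0.31×17.8294 = 13.7971.

tax = $13.80 per unit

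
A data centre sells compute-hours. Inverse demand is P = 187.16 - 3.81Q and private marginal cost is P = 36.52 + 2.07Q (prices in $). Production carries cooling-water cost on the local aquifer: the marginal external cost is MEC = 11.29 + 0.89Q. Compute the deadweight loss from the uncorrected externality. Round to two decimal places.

DWL = $85.83

Market equilibrium (private): 36.52 + 2.07Q = 187.16 - 3.81Q → Q_m = 25.6190.
Social marginal cost = private MC + MEC = 47.81 + 2.96Q.
Set SMC = demand: 47.81 + 2.96Q = 187.16 - 3.81Q → Q* = 20.5835.
Between Q* and Q_m the wedge SMC − demand runs linearly from 0 to MEC(Q_m), so the loss is a triangle.
DWL = ½ × 5.0355 × 34.0910 = 85.8326.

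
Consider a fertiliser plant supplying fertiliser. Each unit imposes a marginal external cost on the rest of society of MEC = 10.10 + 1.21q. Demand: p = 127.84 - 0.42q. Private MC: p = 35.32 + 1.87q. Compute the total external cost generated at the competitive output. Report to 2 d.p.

1395.60

Market equilibrium (private): 35.32 + 1.87q = 127.84 - 0.42q → q_m = 40.4017.
Total external cost = ∫₀^{q_m} (10.10 + 1.21q) dq = 10.10×40.4017 + ½×1.21×40.4017² = 1395.5971.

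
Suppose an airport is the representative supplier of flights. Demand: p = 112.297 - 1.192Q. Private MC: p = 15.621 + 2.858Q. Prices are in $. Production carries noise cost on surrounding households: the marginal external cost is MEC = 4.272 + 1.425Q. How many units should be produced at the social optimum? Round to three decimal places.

Q* = 16.877

Social marginal cost = private MC + MEC = 19.893 + 4.283Q.
Set SMC = demand: 19.893 + 4.283Q = 112.297 - 1.192Q → Q* = 16.8774.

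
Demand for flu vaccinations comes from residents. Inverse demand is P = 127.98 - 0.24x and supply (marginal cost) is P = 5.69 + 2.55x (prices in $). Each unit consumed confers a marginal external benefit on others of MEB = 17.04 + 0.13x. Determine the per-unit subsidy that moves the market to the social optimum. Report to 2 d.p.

Social marginal benefit = demand + MEB = 145.02 - 0.11x.
Set SMB = MC: 145.02 - 0.11x = 5.69 + 2.55x → x* = 52.3797.
The Pigouvian subsidy equals MEB at x*: 17.04 + 0.13×52.3797 = 23.8494.

subsidy = $23.85 per unit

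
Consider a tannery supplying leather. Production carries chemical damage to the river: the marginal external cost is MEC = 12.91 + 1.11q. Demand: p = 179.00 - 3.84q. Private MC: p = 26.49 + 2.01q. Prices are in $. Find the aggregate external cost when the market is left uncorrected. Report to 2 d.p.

$713.77

Market equilibrium (private): 26.49 + 2.01q = 179.00 - 3.84q → q_m = 26.0701.
Total external cost = ∫₀^{q_m} (12.91 + 1.11q) dq = 12.91×26.0701 + ½×1.11×26.0701² = 713.7708.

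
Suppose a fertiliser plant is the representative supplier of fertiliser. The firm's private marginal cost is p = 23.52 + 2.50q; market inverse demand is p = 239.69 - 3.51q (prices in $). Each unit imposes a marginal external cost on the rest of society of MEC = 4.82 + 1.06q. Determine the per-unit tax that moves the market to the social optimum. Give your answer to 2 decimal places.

tax = $36.51 per unit

Social marginal cost = private MC + MEC = 28.34 + 3.56q.
Set SMC = demand: 28.34 + 3.56q = 239.69 - 3.51q → q* = 29.8939.
The Pigouvian tax equals MEC at q*: 4.82 + 1.06×29.8939 = 36.5075.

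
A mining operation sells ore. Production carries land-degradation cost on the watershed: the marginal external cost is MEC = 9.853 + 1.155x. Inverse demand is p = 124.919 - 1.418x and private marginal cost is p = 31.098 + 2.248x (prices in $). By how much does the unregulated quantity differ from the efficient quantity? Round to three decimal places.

Market equilibrium (private): 31.098 + 2.248x = 124.919 - 1.418x → x_m = 25.5922.
Social marginal cost = private MC + MEC = 40.951 + 3.403x.
Set SMC = demand: 40.951 + 3.403x = 124.919 - 1.418x → x* = 17.4171.
Gap = |25.5922 − 17.4171| = 8.1751.

8.175 units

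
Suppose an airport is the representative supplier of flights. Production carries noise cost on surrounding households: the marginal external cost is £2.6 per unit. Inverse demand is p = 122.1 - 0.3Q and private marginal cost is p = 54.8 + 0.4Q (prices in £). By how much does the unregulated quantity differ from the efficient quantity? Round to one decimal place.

3.7 units

Market equilibrium (private): 54.8 + 0.4Q = 122.1 - 0.3Q → Q_m = 96.1429.
Social marginal cost = private MC + MEC = 57.4 + 0.4Q.
Set SMC = demand: 57.4 + 0.4Q = 122.1 - 0.3Q → Q* = 92.4286.
Gap = |96.1429 − 92.4286| = 3.7143.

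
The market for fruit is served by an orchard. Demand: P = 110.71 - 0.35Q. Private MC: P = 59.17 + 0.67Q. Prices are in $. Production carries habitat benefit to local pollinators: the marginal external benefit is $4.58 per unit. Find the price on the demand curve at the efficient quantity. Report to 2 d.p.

Social marginal cost = private MC − MEB = 54.59 + 0.67Q.
Set SMC = demand: 54.59 + 0.67Q = 110.71 - 0.35Q → Q* = 55.0196.
Consumer price on the demand curve at Q*: 110.71 − 0.35×55.0196 = 91.4531.

P = $91.45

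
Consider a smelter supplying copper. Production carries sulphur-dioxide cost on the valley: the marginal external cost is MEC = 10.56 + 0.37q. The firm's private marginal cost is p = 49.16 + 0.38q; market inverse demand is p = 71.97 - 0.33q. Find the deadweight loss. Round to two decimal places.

DWL = 233.27

Market equilibrium (private): 49.16 + 0.38q = 71.97 - 0.33q → q_m = 32.1268.
Social marginal cost = private MC + MEC = 59.72 + 0.75q.
Set SMC = demand: 59.72 + 0.75q = 71.97 - 0.33q → q* = 11.3426.
Between q* and q_m the wedge SMC − demand runs linearly from 0 to MEC(q_m), so the loss is a triangle.
DWL = ½ × 20.7842 × 22.4469 = 233.2704.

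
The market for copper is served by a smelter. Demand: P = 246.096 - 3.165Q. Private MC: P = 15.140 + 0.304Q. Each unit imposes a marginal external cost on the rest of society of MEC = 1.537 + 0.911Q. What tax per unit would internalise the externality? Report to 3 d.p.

tax = 49.254 per unit

Social marginal cost = private MC + MEC = 16.677 + 1.215Q.
Set SMC = demand: 16.677 + 1.215Q = 246.096 - 3.165Q → Q* = 52.3788.
The Pigouvian tax equals MEC at Q*: 1.537 + 0.911×52.3788 = 49.2541.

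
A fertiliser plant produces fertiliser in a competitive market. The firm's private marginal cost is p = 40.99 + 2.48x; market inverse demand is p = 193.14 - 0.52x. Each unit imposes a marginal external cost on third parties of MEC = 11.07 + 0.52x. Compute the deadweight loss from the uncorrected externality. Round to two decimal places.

DWL = 199.14

Market equilibrium (private): 40.99 + 2.48x = 193.14 - 0.52x → x_m = 50.7167.
Social marginal cost = private MC + MEC = 52.06 + 3.00x.
Set SMC = demand: 52.06 + 3.00x = 193.14 - 0.52x → x* = 40.0795.
The loss is the area between SMC and demand from x* to x_m; with linear curves that's a triangle of height MEC(x_m).
DWL = ½ × 10.6372 × 37.4427 = 199.1427.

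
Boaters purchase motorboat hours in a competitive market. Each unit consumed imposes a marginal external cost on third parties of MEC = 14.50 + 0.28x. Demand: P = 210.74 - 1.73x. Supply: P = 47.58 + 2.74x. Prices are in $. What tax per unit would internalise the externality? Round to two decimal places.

tax = $23.26 per unit

Social marginal benefit = demand − MEC = 196.24 - 2.01x.
Set SMB = MC: 196.24 - 2.01x = 47.58 + 2.74x → x* = 31.2968.
The Pigouvian tax equals MEC at x*: 14.50 + 0.28×31.2968 = 23.2631.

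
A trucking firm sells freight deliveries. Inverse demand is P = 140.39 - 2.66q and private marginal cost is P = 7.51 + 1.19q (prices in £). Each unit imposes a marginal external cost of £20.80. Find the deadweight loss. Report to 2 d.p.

DWL = £56.19

Market equilibrium (private): 7.51 + 1.19q = 140.39 - 2.66q → q_m = 34.5143.
Social marginal cost = private MC + MEC = 28.31 + 1.19q.
Set SMC = demand: 28.31 + 1.19q = 140.39 - 2.66q → q* = 29.1117.
Between q* and q_m the wedge SMC − demand runs linearly from 0 to MEC(q_m), so the loss is a triangle.
DWL = ½ × 5.4026 × 20.8000 = 56.1870.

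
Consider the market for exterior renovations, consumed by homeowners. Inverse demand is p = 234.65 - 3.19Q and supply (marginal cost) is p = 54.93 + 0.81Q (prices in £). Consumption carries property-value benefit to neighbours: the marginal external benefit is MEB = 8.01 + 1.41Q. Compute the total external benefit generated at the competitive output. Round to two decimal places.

Market equilibrium (private): 54.93 + 0.81Q = 234.65 - 3.19Q → Q_m = 44.9300.
Total external benefit = ∫₀^{Q_m} (8.01 + 1.41Q) dQ = 8.01×44.9300 + ½×1.41×44.9300² = 1783.0763.

£1783.08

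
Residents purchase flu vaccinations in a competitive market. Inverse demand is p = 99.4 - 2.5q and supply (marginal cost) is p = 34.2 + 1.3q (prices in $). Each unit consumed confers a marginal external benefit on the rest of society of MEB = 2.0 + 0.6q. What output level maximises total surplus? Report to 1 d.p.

Social marginal benefit = demand + MEB = 101.4 - 1.9q.
Set SMB = MC: 101.4 - 1.9q = 34.2 + 1.3q → q* = 21.0000.

q* = 21.0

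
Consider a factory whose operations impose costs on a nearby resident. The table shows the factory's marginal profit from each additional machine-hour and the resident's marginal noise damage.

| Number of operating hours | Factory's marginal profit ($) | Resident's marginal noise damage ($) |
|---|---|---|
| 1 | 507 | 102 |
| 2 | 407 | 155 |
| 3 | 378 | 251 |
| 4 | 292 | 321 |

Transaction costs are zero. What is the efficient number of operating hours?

3

Bargaining reaches the level where marginal profit last exceeds marginal noise damage.
That holds through level 3 (378 ≥ 251) but not at 4 (292 < 321).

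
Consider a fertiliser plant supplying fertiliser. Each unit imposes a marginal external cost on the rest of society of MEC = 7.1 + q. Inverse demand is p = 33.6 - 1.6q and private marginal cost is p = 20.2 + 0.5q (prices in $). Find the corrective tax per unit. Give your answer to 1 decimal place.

tax = $9.1 per unit

Social marginal cost = private MC + MEC = 27.3 + 1.5q.
Set SMC = demand: 27.3 + 1.5q = 33.6 - 1.6q → q* = 2.0323.
The Pigouvian tax equals MEC at q*: 7.1 + 1.0×2.0323 = 9.1323.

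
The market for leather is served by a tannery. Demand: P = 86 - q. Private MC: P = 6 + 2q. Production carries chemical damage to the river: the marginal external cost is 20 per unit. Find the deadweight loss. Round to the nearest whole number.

DWL = 67

Market equilibrium (private): 6 + 2q = 86 - q → q_m = 26.6667.
Social marginal cost = private MC + MEC = 26 + 2q.
Set SMC = demand: 26 + 2q = 86 - q → q* = 20.0000.
Between q* and q_m the wedge SMC − demand runs linearly from 0 to MEC(q_m), so the loss is a triangle.
DWL = ½ × 6.6667 × 20.0000 = 66.6670.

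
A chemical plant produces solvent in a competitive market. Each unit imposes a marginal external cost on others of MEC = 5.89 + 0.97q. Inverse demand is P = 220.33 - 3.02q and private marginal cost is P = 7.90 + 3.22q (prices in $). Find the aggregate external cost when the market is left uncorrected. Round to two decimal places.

$762.60

Market equilibrium (private): 7.90 + 3.22q = 220.33 - 3.02q → q_m = 34.0433.
Total external cost = ∫₀^{q_m} (5.89 + 0.97q) dq = 5.89×34.0433 + ½×0.97×34.0433² = 762.6040.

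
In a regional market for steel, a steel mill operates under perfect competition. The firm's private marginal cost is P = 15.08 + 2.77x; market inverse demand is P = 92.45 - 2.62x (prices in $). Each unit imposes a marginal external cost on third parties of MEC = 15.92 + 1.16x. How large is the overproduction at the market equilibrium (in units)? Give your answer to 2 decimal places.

4.97 units

Market equilibrium (private): 15.08 + 2.77x = 92.45 - 2.62x → x_m = 14.3544.
Social marginal cost = private MC + MEC = 31.00 + 3.93x.
Set SMC = demand: 31.00 + 3.93x = 92.45 - 2.62x → x* = 9.3817.
Gap = |14.3544 − 9.3817| = 4.9727.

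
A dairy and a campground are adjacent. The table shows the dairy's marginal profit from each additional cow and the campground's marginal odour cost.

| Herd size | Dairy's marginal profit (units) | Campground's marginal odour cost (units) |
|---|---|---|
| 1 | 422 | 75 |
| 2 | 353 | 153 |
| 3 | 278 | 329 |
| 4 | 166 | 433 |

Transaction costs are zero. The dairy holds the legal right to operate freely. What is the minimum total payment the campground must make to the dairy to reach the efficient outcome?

Left alone the dairy would choose level 4 (marginal profit stays positive).
Efficient level: k* = 2 (marginal profit ≥ marginal odour cost through 2).
The campground must at least cover the dairy's forgone profit from cutting 4→2: 278 + 166 = 444.

444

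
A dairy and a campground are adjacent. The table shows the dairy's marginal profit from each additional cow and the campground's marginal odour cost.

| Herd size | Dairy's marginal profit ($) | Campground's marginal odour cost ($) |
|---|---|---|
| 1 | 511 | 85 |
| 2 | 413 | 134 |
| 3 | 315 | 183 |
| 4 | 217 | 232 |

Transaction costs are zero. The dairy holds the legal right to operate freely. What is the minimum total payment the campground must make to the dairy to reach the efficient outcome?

$217

Left alone the dairy would choose level 4 (marginal profit stays positive).
Efficient level: k* = 3 (marginal profit ≥ marginal odour cost through 3).
The campground must at least cover the dairy's forgone profit from cutting 4→3: 217 = 217.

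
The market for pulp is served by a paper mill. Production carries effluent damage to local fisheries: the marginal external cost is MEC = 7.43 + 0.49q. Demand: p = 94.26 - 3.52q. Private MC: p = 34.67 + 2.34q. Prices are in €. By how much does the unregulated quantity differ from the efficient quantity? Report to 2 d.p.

1.95 units

Market equilibrium (private): 34.67 + 2.34q = 94.26 - 3.52q → q_m = 10.1689.
Social marginal cost = private MC + MEC = 42.10 + 2.83q.
Set SMC = demand: 42.10 + 2.83q = 94.26 - 3.52q → q* = 8.2142.
Gap = |10.1689 − 8.2142| = 1.9547.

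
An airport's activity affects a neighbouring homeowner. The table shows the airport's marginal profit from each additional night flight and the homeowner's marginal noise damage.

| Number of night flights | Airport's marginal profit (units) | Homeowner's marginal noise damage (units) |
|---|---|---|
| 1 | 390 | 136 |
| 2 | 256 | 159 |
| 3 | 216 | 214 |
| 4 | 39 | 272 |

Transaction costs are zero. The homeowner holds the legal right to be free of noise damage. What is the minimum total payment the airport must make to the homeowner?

Efficient level: marginal profit ≥ marginal noise damage through level 3, so k* = 3.
With the homeowner holding the right, the airport must at least compensate total damage at k*: 136 + 159 + 214 = 509.

509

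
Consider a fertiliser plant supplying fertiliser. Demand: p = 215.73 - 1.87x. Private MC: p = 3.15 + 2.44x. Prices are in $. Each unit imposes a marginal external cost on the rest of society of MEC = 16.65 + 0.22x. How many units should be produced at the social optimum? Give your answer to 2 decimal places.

x* = 43.25

Social marginal cost = private MC + MEC = 19.80 + 2.66x.
Set SMC = demand: 19.80 + 2.66x = 215.73 - 1.87x → x* = 43.2517.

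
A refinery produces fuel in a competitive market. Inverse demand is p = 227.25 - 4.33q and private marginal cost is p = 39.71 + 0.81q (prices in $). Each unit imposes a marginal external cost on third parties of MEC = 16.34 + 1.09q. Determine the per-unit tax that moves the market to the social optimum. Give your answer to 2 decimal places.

Social marginal cost = private MC + MEC = 56.05 + 1.90q.
Set SMC = demand: 56.05 + 1.90q = 227.25 - 4.33q → q* = 27.4799.
The Pigouvian tax equals MEC at q*: 16.34 + 1.09×27.4799 = 46.2931.

tax = $46.29 per unit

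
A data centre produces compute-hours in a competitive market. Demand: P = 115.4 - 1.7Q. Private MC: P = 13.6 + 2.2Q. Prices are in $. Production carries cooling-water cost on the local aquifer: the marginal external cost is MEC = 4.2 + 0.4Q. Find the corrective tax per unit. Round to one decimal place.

tax = $13.3 per unit

Social marginal cost = private MC + MEC = 17.8 + 2.6Q.
Set SMC = demand: 17.8 + 2.6Q = 115.4 - 1.7Q → Q* = 22.6977.
The Pigouvian tax equals MEC at Q*: 4.2 + 0.4×22.6977 = 13.2791.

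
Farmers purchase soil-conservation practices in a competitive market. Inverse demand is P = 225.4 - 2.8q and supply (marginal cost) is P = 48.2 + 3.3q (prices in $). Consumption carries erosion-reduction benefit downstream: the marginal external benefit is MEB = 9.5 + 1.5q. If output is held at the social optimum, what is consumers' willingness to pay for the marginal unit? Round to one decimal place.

P = $111.8

Social marginal benefit = demand + MEB = 234.9 - 1.3q.
Set SMB = MC: 234.9 - 1.3q = 48.2 + 3.3q → q* = 40.5870.
Consumer price on the demand curve at q*: 225.4 − 2.8×40.5870 = 111.7564.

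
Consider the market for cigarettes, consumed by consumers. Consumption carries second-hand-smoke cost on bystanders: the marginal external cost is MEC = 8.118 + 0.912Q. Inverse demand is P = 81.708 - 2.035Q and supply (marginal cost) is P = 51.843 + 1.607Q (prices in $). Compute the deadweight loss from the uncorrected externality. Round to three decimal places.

DWL = $26.708

Market equilibrium (private): 51.843 + 1.607Q = 81.708 - 2.035Q → Q_m = 8.2002.
Social marginal benefit = demand − MEC = 73.590 - 2.947Q.
Set SMB = MC: 73.590 - 2.947Q = 51.843 + 1.607Q → Q* = 4.7754.
The welfare-loss triangle has base |Q_m − Q*| and height MEC(Q_m) (the vertical gap between SMB and MC is zero at Q* and MEC at Q_m).
DWL = ½ × 3.4248 × 15.5966 = 26.7076.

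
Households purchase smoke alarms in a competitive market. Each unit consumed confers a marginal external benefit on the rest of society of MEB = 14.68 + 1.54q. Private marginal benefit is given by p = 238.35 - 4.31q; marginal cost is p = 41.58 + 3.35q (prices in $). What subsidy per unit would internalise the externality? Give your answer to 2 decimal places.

subsidy = $67.89 per unit

Social marginal benefit = demand + MEB = 253.03 - 2.77q.
Set SMB = MC: 253.03 - 2.77q = 41.58 + 3.35q → q* = 34.5507.
The Pigouvian subsidy equals MEB at q*: 14.68 + 1.54×34.5507 = 67.8881.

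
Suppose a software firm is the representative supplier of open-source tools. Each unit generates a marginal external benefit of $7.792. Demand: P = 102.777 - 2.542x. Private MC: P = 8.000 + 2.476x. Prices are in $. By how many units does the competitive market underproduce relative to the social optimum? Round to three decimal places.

Market equilibrium (private): 8.000 + 2.476x = 102.777 - 2.542x → x_m = 18.8874.
Social marginal cost = private MC − MEB = 0.208 + 2.476x.
Set SMC = demand: 0.208 + 2.476x = 102.777 - 2.542x → x* = 20.4402.
Gap = |18.8874 − 20.4402| = 1.5528.

1.553 units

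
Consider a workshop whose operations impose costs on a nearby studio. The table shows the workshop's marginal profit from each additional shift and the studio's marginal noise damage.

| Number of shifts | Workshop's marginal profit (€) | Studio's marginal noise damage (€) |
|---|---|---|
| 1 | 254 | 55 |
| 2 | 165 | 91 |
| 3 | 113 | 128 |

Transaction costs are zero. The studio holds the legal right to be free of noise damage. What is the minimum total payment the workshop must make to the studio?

€146

Efficient level: marginal profit ≥ marginal noise damage through level 2, so k* = 2.
With the studio holding the right, the workshop must at least compensate total damage at k*: 55 + 91 = 146.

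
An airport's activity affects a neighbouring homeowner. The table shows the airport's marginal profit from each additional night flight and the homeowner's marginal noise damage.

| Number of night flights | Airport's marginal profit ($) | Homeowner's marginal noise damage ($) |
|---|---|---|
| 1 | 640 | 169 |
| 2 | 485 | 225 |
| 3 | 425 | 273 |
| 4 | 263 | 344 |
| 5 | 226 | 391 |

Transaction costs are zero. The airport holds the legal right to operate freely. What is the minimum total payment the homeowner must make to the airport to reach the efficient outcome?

$489

Left alone the airport would choose level 5 (marginal profit stays positive).
Efficient level: k* = 3 (marginal profit ≥ marginal noise damage through 3).
The homeowner must at least cover the airport's forgone profit from cutting 5→3: 263 + 226 = 489.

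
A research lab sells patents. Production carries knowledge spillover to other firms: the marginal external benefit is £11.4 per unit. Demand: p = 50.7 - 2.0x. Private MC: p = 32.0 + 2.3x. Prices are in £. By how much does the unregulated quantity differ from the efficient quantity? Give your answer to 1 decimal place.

Market equilibrium (private): 32.0 + 2.3x = 50.7 - 2.0x → x_m = 4.3488.
Social marginal cost = private MC − MEB = 20.6 + 2.3x.
Set SMC = demand: 20.6 + 2.3x = 50.7 - 2.0x → x* = 7.0000.
Gap = |4.3488 − 7.0000| = 2.6512.

2.7 units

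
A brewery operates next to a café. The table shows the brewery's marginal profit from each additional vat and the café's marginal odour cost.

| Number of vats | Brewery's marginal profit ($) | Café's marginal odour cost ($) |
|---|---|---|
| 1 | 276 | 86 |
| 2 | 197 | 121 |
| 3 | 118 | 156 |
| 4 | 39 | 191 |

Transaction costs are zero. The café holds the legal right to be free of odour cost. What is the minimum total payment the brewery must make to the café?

$207

Efficient level: marginal profit ≥ marginal odour cost through level 2, so k* = 2.
With the café holding the right, the brewery must at least compensate total damage at k*: 86 + 121 = 207.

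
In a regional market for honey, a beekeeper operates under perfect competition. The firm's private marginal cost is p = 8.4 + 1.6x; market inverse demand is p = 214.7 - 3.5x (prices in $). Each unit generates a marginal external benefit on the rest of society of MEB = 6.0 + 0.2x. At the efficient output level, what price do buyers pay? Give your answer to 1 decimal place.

Social marginal cost = private MC − MEB = 2.4 + 1.4x.
Set SMC = demand: 2.4 + 1.4x = 214.7 - 3.5x → x* = 43.3265.
Consumer price on the demand curve at x*: 214.7 − 3.5×43.3265 = 63.0573.

P = $63.1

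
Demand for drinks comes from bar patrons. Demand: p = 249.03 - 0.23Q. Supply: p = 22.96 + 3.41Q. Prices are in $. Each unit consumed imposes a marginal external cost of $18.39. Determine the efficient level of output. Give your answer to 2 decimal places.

Q* = 57.05

Social marginal benefit = demand − MEC = 230.64 - 0.23Q.
Set SMB = MC: 230.64 - 0.23Q = 22.96 + 3.41Q → Q* = 57.0549.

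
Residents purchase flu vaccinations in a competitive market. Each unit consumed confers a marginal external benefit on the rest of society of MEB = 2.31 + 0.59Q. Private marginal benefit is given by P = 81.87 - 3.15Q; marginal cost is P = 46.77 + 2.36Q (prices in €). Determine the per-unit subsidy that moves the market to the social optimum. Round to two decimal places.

subsidy = €6.80 per unit

Social marginal benefit = demand + MEB = 84.18 - 2.56Q.
Set SMB = MC: 84.18 - 2.56Q = 46.77 + 2.36Q → Q* = 7.6037.
The Pigouvian subsidy equals MEB at Q*: 2.31 + 0.59×7.6037 = 6.7962.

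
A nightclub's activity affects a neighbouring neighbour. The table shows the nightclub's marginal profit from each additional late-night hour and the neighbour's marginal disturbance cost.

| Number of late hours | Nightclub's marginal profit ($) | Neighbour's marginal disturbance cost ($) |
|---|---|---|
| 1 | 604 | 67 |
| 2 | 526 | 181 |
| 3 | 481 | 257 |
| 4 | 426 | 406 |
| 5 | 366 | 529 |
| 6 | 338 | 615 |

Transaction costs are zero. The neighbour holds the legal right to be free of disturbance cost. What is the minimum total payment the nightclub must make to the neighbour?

Efficient level: marginal profit ≥ marginal disturbance cost through level 4, so k* = 4.
With the neighbour holding the right, the nightclub must at least compensate total damage at k*: 67 + 181 + 257 + 406 = 911.

$911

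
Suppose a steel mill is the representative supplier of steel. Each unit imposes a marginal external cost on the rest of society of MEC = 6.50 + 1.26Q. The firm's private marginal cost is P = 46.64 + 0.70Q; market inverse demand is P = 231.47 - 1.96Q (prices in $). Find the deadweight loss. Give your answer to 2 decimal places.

Market equilibrium (private): 46.64 + 0.70Q = 231.47 - 1.96Q → Q_m = 69.4850.
Social marginal cost = private MC + MEC = 53.14 + 1.96Q.
Set SMC = demand: 53.14 + 1.96Q = 231.47 - 1.96Q → Q* = 45.4923.
Height of the DWL triangle at Q_m is SMC(Q_m) − demand(Q_m) = MEC(Q_m) = 94.0511.
DWL = ½ × 23.9927 × 94.0511 = 1128.2699.

DWL = $1128.27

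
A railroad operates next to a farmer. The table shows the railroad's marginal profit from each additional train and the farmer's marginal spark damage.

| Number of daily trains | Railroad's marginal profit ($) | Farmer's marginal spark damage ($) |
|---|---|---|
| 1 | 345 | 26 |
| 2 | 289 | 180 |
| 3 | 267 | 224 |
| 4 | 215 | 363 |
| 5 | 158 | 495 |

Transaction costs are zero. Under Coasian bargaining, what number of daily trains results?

Bargaining reaches the level where marginal profit last exceeds marginal spark damage.
That holds through level 3 (267 ≥ 224) but not at 4 (215 < 363).

3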